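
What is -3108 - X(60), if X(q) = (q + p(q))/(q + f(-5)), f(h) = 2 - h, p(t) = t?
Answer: -208356/67 ≈ -3109.8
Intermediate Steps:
X(q) = 2*q/(7 + q) (X(q) = (q + q)/(q + (2 - 1*(-5))) = (2*q)/(q + (2 + 5)) = (2*q)/(q + 7) = (2*q)/(7 + q) = 2*q/(7 + q))
-3108 - X(60) = -3108 - 2*60/(7 + 60) = -3108 - 2*60/67 = -3108 - 1*120/67 = -3108 - 120/67 = -208356/67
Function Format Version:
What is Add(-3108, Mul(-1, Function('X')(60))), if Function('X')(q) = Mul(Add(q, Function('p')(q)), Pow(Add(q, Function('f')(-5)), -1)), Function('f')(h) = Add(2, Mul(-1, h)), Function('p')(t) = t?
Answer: Rational(-208356, 67) ≈ -3109.8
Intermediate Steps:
Function('X')(q) = Mul(2, q, Pow(Add(7, q), -1)) (Function('X')(q) = Mul(Add(q, q), Pow(Add(q, Add(2, Mul(-1, -5))), -1)) = Mul(Mul(2, q), Pow(Add(q, Add(2, 5)), -1)) = Mul(Mul(2, q), Pow(Add(q, 7), -1)) = Mul(Mul(2, q), Pow(Add(7, q), -1)) = Mul(2, q, Pow(Add(7, q), -1)))
Add(-3108, Mul(-1, Function('X')(60))) = Add(-3108, Mul(-1, Mul(2, 60, Pow(Add(7, 60), -1)))) = Add(-3108, Mul(-1, Mul(2, 60, Pow(67, -1)))) = Add(-3108, Mul(-1, Mul(2, 60, Rational(1, 67)))) = Add(-3108, Mul(-1, Rational(120, 67))) = Add(-3108, Rational(-120, 67)) = Rational(-208356, 67)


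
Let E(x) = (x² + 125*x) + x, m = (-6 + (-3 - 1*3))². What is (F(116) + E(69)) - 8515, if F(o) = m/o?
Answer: 143296/29 ≈ 4941.2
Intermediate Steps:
m = 144 (m = (-6 + (-3 - 3))² = (-6 - 6)² = (-12)² = 144)
E(x) = x² + 126*x
F(o) = 144/o
(F(116) + E(69)) - 8515 = (144/116 + 69*(126 + 69)) - 8515 = (144*(1/116) + 69*195) - 8515 = (36/29 + 13455) - 8515 = 390231/29 - 8515 = 143296/29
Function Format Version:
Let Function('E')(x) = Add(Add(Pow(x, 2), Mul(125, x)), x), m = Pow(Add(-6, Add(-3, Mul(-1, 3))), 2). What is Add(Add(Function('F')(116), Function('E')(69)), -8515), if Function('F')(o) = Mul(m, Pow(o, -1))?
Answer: Rational(143296, 29) ≈ 4941.2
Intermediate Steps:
m = 144 (m = Pow(Add(-6, Add(-3, -3)), 2) = Pow(Add(-6, -6), 2) = Pow(-12, 2) = 144)
Function('E')(x) = Add(Pow(x, 2), Mul(126, x))
Function('F')(o) = Mul(144, Pow(o, -1))
Add(Add(Function('F')(116), Function('E')(69)), -8515) = Add(Add(Mul(144, Pow(116, -1)), Mul(69, Add(126, 69))), -8515) = Add(Add(Mul(144, Rational(1, 116)), Mul(69, 195)), -8515) = Add(Add(Rational(36, 29), 13455), -8515) = Add(Rational(390231, 29), -8515) = Rational(143296, 29)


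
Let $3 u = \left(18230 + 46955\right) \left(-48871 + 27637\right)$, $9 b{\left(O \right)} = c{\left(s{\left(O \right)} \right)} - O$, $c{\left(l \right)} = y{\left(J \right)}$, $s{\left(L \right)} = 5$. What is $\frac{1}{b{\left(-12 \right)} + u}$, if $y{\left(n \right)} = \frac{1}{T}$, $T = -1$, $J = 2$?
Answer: $- \frac{9}{4152414859} \approx -2.1674 \cdot 10^{-9}$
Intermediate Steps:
$y{\left(n \right)} = -1$ ($y{\left(n \right)} = \frac{1}{-1} = -1$)
$c{\left(l \right)} = -1$
$b{\left(O \right)} = - \frac{1}{9} - \frac{O}{9}$ ($b{\left(O \right)} = \frac{-1 - O}{9} = - \frac{1}{9} - \frac{O}{9}$)
$u = -461379430$ ($u = \frac{\left(18230 + 46955\right) \left(-48871 + 27637\right)}{3} = \frac{65185 \left(-21234\right)}{3} = \frac{1}{3} \left(-1384138290\right) = -461379430$)
$\frac{1}{b{\left(-12 \right)} + u} = \frac{1}{\left(- \frac{1}{9} - - \frac{4}{3}\right) - 461379430} = \frac{1}{\left(- \frac{1}{9} + \frac{4}{3}\right) - 461379430} = \frac{1}{\frac{11}{9} - 461379430} = \frac{1}{- \frac{4152414859}{9}} = - \frac{9}{4152414859}$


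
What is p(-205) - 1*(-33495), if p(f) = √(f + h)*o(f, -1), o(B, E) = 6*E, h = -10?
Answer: 33495 - 6*I*√215 ≈ 33495.0 - 87.977*I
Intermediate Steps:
p(f) = -6*√(-10 + f) (p(f) = √(f - 10)*(6*(-1)) = √(-10 + f)*(-6) = -6*√(-10 + f))
p(-205) - 1*(-33495) = -6*√(-10 - 205) - 1*(-33495) = -6*I*√215 + 33495 = 33495 - 6*I*√215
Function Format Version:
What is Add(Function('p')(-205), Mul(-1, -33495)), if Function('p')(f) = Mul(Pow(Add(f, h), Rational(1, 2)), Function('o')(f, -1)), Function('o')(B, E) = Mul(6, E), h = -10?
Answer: Add(33495, Mul(-6, I, Pow(215, Rational(1, 2)))) ≈ Add(33495., Mul(-87.977, I))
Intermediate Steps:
Function('p')(f) = Mul(-6, Pow(Add(-10, f), Rational(1, 2))) (Function('p')(f) = Mul(Pow(Add(f, -10), Rational(1, 2)), Mul(6, -1)) = Mul(Pow(Add(-10, f), Rational(1, 2)), -6) = Mul(-6, Pow(Add(-10, f), Rational(1, 2))))
Add(Function('p')(-205), Mul(-1, -33495)) = Add(Mul(-6, Pow(Add(-10, -205), Rational(1, 2))), Mul(-1, -33495)) = Add(Mul(-6, Pow(-215, Rational(1, 2))), 33495) = Add(Mul(-6, Mul(I, Pow(215, Rational(1, 2)))), 33495) = Add(Mul(-6, I, Pow(215, Rational(1, 2))), 33495) = Add(33495, Mul(-6, I, Pow(215, Rational(1, 2))))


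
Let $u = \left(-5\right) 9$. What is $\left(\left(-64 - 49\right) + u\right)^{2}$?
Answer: $24964$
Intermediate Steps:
$u = -45$
$\left(\left(-64 - 49\right) + u\right)^{2} = \left(\left(-64 - 49\right) - 45\right)^{2} = \left(-113 - 45\right)^{2} = \left(-158\right)^{2} = 24964$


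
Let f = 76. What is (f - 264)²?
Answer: 35344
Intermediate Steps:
(f - 264)² = (76 - 264)² = (-188)² = 35344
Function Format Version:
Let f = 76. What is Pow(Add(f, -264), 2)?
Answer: 35344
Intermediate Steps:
Pow(Add(f, -264), 2) = Pow(Add(76, -264), 2) = Pow(-188, 2) = 35344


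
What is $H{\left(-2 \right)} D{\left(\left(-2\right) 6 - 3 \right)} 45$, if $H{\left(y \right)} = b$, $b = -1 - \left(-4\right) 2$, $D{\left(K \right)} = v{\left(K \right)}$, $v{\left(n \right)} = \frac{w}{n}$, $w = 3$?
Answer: $-63$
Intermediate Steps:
$v{\left(n \right)} = \frac{3}{n}$
$D{\left(K \right)} = \frac{3}{K}$
$b = 7$ ($b = -1 - -8 = -1 + 8 = 7$)
$H{\left(y \right)} = 7$
$H{\left(-2 \right)} D{\left(\left(-2\right) 6 - 3 \right)} 45 = 7 \frac{3}{\left(-2\right) 6 - 3} \cdot 45 = 7 \frac{3}{-12 - 3} \cdot 45 = 7 \frac{3}{-15} \cdot 45 = 7 \cdot 3 \left(- \frac{1}{15}\right) 45 = 7 \left(- \frac{1}{5}\right) 45 = \left(- \frac{7}{5}\right) 45 = -63$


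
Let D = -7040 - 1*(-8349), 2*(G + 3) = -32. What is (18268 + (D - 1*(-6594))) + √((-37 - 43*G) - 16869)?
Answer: 26171 + I*√16089 ≈ 26171.0 + 126.84*I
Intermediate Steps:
G = -19 (G = -3 + (½)*(-32) = -3 - 16 = -19)
D = 1309 (D = -7040 + 8349 = 1309)
(18268 + (D - 1*(-6594))) + √((-37 - 43*G) - 16869) = (18268 + (1309 - 1*(-6594))) + √((-37 - 43*(-19)) - 16869) = (18268 + (1309 + 6594)) + √((-37 + 817) - 16869) = (18268 + 7903) + √(780 - 16869) = 26171 + √(-16089) = 26171 + I*√16089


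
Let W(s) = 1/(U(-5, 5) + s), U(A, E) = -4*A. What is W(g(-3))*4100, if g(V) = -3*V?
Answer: 4100/29 ≈ 141.38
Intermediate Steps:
W(s) = 1/(20 + s) (W(s) = 1/(-4*(-5) + s) = 1/(20 + s))
W(g(-3))*4100 = 4100/(20 - 3*(-3)) = 4100/(20 + 9) = 4100/29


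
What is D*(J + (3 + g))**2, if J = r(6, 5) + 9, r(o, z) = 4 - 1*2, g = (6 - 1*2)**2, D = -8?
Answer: -7200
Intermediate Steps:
g = 16 (g = (6 - 2)**2 = 4**2 = 16)
r(o, z) = 2 (r(o, z) = 4 - 2 = 2)
J = 11 (J = 2 + 9 = 11)
D*(J + (3 + g))**2 = -8*(11 + (3 + 16))**2 = -8*(11 + 19)**2 = -8*30**2 = -8*900 = -7200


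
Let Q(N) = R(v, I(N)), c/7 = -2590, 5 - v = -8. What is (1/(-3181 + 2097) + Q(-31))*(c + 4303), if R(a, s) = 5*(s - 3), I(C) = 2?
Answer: 74956167/1084 ≈ 69148.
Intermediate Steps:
v = 13 (v = 5 - 1*(-8) = 5 + 8 = 13)
c = -18130 (c = 7*(-2590) = -18130)
R(a, s) = -15 + 5*s (R(a, s) = 5*(-3 + s) = -15 + 5*s)
Q(N) = -5 (Q(N) = -15 + 5*2 = -15 + 10 = -5)
(1/(-3181 + 2097) + Q(-31))*(c + 4303) = (1/(-3181 + 2097) - 5)*(-18130 + 4303) = (1/(-1084) - 5)*(-13827) = (-1/1084 - 5)*(-13827) = -5421/1084*(-13827) = 74956167/1084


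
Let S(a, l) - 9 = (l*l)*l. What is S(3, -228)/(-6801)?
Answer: 3950781/2267 ≈ 1742.7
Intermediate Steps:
S(a, l) = 9 + l³ (S(a, l) = 9 + (l*l)*l = 9 + l²*l = 9 + l³)
S(3, -228)/(-6801) = (9 + (-228)³)/(-6801) = (9 - 11852352)*(-1/6801) = -11852343*(-1/6801) = 3950781/2267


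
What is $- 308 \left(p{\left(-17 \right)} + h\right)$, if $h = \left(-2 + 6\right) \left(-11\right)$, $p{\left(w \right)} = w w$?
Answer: $-75460$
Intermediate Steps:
$p{\left(w \right)} = w^{2}$
$h = -44$ ($h = 4 \left(-11\right) = -44$)
$- 308 \left(p{\left(-17 \right)} + h\right) = - 308 \left(\left(-17\right)^{2} - 44\right) = - 308 \left(289 - 44\right) = \left(-308\right) 245 = -75460$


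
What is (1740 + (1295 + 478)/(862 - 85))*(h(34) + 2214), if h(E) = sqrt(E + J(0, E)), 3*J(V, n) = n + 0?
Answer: 999069714/259 + 300834*sqrt(102)/259 ≈ 3.8691e+6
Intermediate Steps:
J(V, n) = n/3 (J(V, n) = (n + 0)/3 = n/3)
h(E) = 2*sqrt(3)*sqrt(E)/3 (h(E) = sqrt(E + E/3) = sqrt(4*E/3) = 2*sqrt(3)*sqrt(E)/3)
(1740 + (1295 + 478)/(862 - 85))*(h(34) + 2214) = (1740 + (1295 + 478)/(862 - 85))*(2*sqrt(3)*sqrt(34)/3 + 2214) = (1740 + 1773/777)*(2*sqrt(102)/3 + 2214) = (1740 + 1773*(1/777))*(2214 + 2*sqrt(102)/3) = (1740 + 591/259)*(2214 + 2*sqrt(102)/3) = 451251*(2214 + 2*sqrt(102)/3)/259 = 999069714/259 + 300834*sqrt(102)/259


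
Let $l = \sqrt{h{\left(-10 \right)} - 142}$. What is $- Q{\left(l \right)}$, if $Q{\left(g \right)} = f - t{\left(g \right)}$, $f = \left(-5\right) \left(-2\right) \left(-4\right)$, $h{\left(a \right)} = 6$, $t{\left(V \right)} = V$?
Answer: $40 + 2 i \sqrt{34} \approx 40.0 + 11.662 i$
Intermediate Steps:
$f = -40$ ($f = 10 \left(-4\right) = -40$)
$l = 2 i \sqrt{34}$ ($l = \sqrt{6 - 142} = \sqrt{-136} = 2 i \sqrt{34} \approx 11.662 i$)
$Q{\left(g \right)} = -40 - g$
$- Q{\left(l \right)} = - (-40 - 2 i \sqrt{34}) = 40 + 2 i \sqrt{34}$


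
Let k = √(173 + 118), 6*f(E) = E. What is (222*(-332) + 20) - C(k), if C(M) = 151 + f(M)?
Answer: -73835 - √291/6 ≈ -73838.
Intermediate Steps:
f(E) = E/6
k = √291 ≈ 17.059
C(M) = 151 + M/6
(222*(-332) + 20) - C(k) = (222*(-332) + 20) - (151 + √291/6) = (-73704 + 20) + (-151 - √291/6) = -73684 + (-151 - √291/6) = -73835 - √291/6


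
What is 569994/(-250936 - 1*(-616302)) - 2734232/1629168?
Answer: -4398713995/37202662218 ≈ -0.11824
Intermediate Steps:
569994/(-250936 - 1*(-616302)) - 2734232/1629168 = 569994/(-250936 + 616302) - 2734232*1/1629168 = 569994/365366 - 341779/203646 = 569994*(1/365366) - 341779/203646 = 284997/182683 - 341779/203646 = -4398713995/37202662218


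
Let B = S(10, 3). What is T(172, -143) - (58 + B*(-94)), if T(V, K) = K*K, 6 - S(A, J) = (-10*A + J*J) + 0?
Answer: 29509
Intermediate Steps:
S(A, J) = 6 - J² + 10*A (S(A, J) = 6 - ((-10*A + J*J) + 0) = 6 - ((-10*A + J²) + 0) = 6 - ((J² - 10*A) + 0) = 6 - (J² - 10*A) = 6 + (-J² + 10*A) = 6 - J² + 10*A)
B = 97 (B = 6 - 1*3² + 10*10 = 6 - 1*9 + 100 = 6 - 9 + 100 = 97)
T(V, K) = K²
T(172, -143) - (58 + B*(-94)) = (-143)² - (58 + 97*(-94)) = 20449 - (58 - 9118) = 20449 - 1*(-9060) = 20449 + 9060 = 29509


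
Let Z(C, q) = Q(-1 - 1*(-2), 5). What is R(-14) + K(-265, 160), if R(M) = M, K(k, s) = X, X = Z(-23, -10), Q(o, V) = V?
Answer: -9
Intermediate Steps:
Z(C, q) = 5
X = 5
K(k, s) = 5
R(-14) + K(-265, 160) = -14 + 5 = -9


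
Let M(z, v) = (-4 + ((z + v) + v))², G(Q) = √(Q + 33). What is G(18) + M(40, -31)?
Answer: 676 + √51 ≈ 683.14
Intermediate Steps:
G(Q) = √(33 + Q)
M(z, v) = (-4 + z + 2*v)² (M(z, v) = (-4 + ((v + z) + v))² = (-4 + (z + 2*v))² = (-4 + z + 2*v)²)
G(18) + M(40, -31) = √(33 + 18) + (-4 + 40 + 2*(-31))² = √51 + (-4 + 40 - 62)² = √51 + (-26)² = √51 + 676 = 676 + √51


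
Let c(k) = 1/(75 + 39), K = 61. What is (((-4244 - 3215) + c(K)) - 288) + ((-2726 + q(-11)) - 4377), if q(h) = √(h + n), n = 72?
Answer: -1692899/114 + √61 ≈ -14842.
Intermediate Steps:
c(k) = 1/114
q(h) = √(72 + h) (q(h) = √(h + 72) = √(72 + h))
(((-4244 - 3215) + c(K)) - 288) + ((-2726 + q(-11)) - 4377) = (((-4244 - 3215) + 1/114) - 288) + ((-2726 + √(72 - 11)) - 4377) = ((-7459 + 1/114) - 288) + ((-2726 + √61) - 4377) = (-850325/114 - 288) + (-7103 + √61) = -883157/114 + (-7103 + √61) = -1692899/114 + √61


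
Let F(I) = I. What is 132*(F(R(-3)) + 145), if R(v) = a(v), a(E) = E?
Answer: 18744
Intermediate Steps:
R(v) = v
132*(F(R(-3)) + 145) = 132*(-3 + 145) = 132*142 = 18744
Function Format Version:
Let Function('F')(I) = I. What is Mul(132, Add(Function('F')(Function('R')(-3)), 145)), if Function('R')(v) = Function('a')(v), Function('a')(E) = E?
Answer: 18744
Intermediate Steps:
Function('R')(v) = v
Mul(132, Add(Function('F')(Function('R')(-3)), 145)) = Mul(132, Add(-3, 145)) = Mul(132, 142) = 18744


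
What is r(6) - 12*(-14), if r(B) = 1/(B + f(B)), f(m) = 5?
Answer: 1849/11 ≈ 168.09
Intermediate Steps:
r(B) = 1/(5 + B) (r(B) = 1/(B + 5) = 1/(5 + B))
r(6) - 12*(-14) = 1/(5 + 6) - 12*(-14) = 1/11 + 168 = 1849/11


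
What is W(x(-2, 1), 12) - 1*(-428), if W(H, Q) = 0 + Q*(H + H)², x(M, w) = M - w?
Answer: 860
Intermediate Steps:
W(H, Q) = 4*Q*H² (W(H, Q) = 0 + Q*(2*H)² = 0 + Q*(4*H²) = 0 + 4*Q*H² = 4*Q*H²)
W(x(-2, 1), 12) - 1*(-428) = 4*12*(-2 - 1*1)² - 1*(-428) = 4*12*(-2 - 1)² + 428 = 4*12*(-3)² + 428 = 4*12*9 + 428 = 432 + 428 = 860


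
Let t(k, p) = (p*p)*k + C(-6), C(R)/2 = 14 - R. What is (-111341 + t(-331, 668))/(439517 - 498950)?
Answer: 147811445/59433 ≈ 2487.0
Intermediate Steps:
C(R) = 28 - 2*R (C(R) = 2*(14 - R) = 28 - 2*R)
t(k, p) = 40 + k*p² (t(k, p) = (p*p)*k + (28 - 2*(-6)) = p²*k + (28 + 12) = k*p² + 40 = 40 + k*p²)
(-111341 + t(-331, 668))/(439517 - 498950) = (-111341 + (40 - 331*668²))/(439517 - 498950) = (-111341 + (40 - 331*446224))/(-59433) = (-111341 + (40 - 147700144))*(-1/59433) = (-111341 - 147700104)*(-1/59433) = -147811445*(-1/59433) = 147811445/59433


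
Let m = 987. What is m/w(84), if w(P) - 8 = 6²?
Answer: 987/44 ≈ 22.432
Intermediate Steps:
w(P) = 44 (w(P) = 8 + 6² = 8 + 36 = 44)
m/w(84) = 987/44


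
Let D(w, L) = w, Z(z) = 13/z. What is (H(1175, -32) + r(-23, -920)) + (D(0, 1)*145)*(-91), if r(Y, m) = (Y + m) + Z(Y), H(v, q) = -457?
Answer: -32213/23 ≈ -1400.6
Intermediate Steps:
r(Y, m) = Y + m + 13/Y (r(Y, m) = (Y + m) + 13/Y = Y + m + 13/Y)
(H(1175, -32) + r(-23, -920)) + (D(0, 1)*145)*(-91) = (-457 + (-23 - 920 + 13/(-23))) + (0*145)*(-91) = (-457 + (-23 - 920 + 13*(-1/23))) + 0*(-91) = (-457 + (-23 - 920 - 13/23)) + 0 = (-457 - 21702/23) + 0 = -32213/23 + 0 = -32213/23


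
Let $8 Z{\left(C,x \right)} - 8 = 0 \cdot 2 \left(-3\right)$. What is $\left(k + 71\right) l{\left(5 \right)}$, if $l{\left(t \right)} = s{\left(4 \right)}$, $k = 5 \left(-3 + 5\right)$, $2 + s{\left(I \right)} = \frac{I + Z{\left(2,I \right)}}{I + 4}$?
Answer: $- \frac{891}{8} \approx -111.38$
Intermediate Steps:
$Z{\left(C,x \right)} = 1$ ($Z{\left(C,x \right)} = 1 + \frac{0 \cdot 2 \left(-3\right)}{8} = 1 + \frac{0 \left(-3\right)}{8} = 1 + \frac{1}{8} \cdot 0 = 1 + 0 = 1$)
$s{\left(I \right)} = -2 + \frac{1 + I}{4 + I}$ ($s{\left(I \right)} = -2 + \frac{I + 1}{I + 4} = -2 + \frac{1 + I}{4 + I}$)
$k = 10$ ($k = 5 \cdot 2 = 10$)
$l{\left(t \right)} = - \frac{11}{8}$ ($l{\left(t \right)} = \frac{-7 - 4}{4 + 4} = \frac{-7 - 4}{8} = \frac{1}{8} \left(-11\right) = - \frac{11}{8}$)
$\left(k + 71\right) l{\left(5 \right)} = \left(10 + 71\right) \left(- \frac{11}{8}\right) = 81 \left(- \frac{11}{8}\right) = - \frac{891}{8}$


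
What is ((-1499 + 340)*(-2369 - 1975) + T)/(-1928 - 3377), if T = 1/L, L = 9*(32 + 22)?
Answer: -2446862257/2578230 ≈ -949.05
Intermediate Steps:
L = 486 (L = 9*54 = 486)
T = 1/486 ≈ 0.0020576
((-1499 + 340)*(-2369 - 1975) + T)/(-1928 - 3377) = ((-1499 + 340)*(-2369 - 1975) + 1/486)/(-1928 - 3377) = (-1159*(-4344) + 1/486)/(-5305) = (5034696 + 1/486)*(-1/5305) = (2446862257/486)*(-1/5305) = -2446862257/2578230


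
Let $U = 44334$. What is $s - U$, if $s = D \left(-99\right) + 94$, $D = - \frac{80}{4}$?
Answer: $-42260$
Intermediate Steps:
$D = -20$ ($D = \left(-80\right) \frac{1}{4} = -20$)
$s = 2074$ ($s = \left(-20\right) \left(-99\right) + 94 = 1980 + 94 = 2074$)
$s - U = 2074 - 44334 = -42260$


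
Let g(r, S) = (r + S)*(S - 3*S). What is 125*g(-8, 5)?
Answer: 3750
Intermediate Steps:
g(r, S) = -2*S*(S + r) (g(r, S) = (S + r)*(-2*S) = -2*S*(S + r))
125*g(-8, 5) = 125*(-2*5*(5 - 8)) = 125*(-2*5*(-3)) = 125*30 = 3750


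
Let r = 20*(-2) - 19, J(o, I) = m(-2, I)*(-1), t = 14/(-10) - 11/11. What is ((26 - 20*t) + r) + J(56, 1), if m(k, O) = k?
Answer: 17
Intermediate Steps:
t = -12/5 (t = 14*(-1/10) - 11*1/11 = -7/5 - 1 = -12/5 ≈ -2.4000)
J(o, I) = 2 (J(o, I) = -2*(-1) = 2)
r = -59 (r = -40 - 19 = -59)
((26 - 20*t) + r) + J(56, 1) = ((26 - 20*(-12/5)) - 59) + 2 = ((26 + 48) - 59) + 2 = (74 - 59) + 2 = 15 + 2 = 17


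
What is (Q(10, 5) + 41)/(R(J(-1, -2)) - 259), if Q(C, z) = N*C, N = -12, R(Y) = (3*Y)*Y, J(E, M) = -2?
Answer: 79/247 ≈ 0.31984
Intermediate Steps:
R(Y) = 3*Y**2
Q(C, z) = -12*C
(Q(10, 5) + 41)/(R(J(-1, -2)) - 259) = (-12*10 + 41)/(3*(-2)**2 - 259) = (-120 + 41)/(3*4 - 259) = -79/(12 - 259) = -79/(-247) = -79*(-1/247) = 79/247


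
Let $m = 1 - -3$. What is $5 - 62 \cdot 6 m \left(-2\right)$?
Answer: $2981$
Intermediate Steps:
$m = 4$ ($m = 1 + 3 = 4$)
$5 - 62 \cdot 6 m \left(-2\right) = 5 - 62 \cdot 6 \cdot 4 \left(-2\right) = 5 - 62 \cdot 24 \left(-2\right) = 5 - -2976 = 5 + 2976 = 2981$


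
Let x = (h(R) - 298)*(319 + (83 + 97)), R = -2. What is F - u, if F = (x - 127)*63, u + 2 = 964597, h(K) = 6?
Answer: -10152200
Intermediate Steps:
x = -145708 (x = (6 - 298)*(319 + (83 + 97)) = -292*(319 + 180) = -292*499 = -145708)
u = 964595 (u = -2 + 964597 = 964595)
F = -9187605 (F = (-145708 - 127)*63 = -145835*63 = -9187605)
F - u = -9187605 - 1*964595 = -9187605 - 964595 = -10152200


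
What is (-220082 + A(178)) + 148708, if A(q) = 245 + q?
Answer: -70951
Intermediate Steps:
(-220082 + A(178)) + 148708 = (-220082 + (245 + 178)) + 148708 = (-220082 + 423) + 148708 = -219659 + 148708 = -70951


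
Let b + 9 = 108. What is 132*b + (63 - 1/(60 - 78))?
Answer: 236359/18 ≈ 13131.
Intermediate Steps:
b = 99 (b = -9 + 108 = 99)
132*b + (63 - 1/(60 - 78)) = 132*99 + (63 - 1/(60 - 78)) = 13068 + (63 - 1/(-18)) = 13068 + (63 - 1*(-1/18)) = 13068 + (63 + 1/18) = 13068 + 1135/18 = 236359/18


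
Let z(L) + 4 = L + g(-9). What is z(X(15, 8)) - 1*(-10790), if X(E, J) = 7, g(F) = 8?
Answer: 10801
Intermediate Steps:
z(L) = 4 + L (z(L) = -4 + (L + 8) = -4 + (8 + L) = 4 + L)
z(X(15, 8)) - 1*(-10790) = (4 + 7) - 1*(-10790) = 11 + 10790 = 10801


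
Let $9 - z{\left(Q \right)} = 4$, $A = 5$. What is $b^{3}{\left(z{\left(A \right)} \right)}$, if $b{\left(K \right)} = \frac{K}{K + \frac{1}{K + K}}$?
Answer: $\frac{125000}{132651} \approx 0.94232$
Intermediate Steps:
$z{\left(Q \right)} = 5$ ($z{\left(Q \right)} = 9 - 4 = 5$)
$b{\left(K \right)} = \frac{K}{K + \frac{1}{2 K}}$
$b^{3}{\left(z{\left(A \right)} \right)} = \left(\frac{2 \cdot 5^{2}}{1 + 2 \cdot 5^{2}}\right)^{3} = \left(2 \cdot 25 \frac{1}{1 + 2 \cdot 25}\right)^{3} = \left(2 \cdot 25 \frac{1}{1 + 50}\right)^{3} = \left(2 \cdot 25 \cdot \frac{1}{51}\right)^{3} = \left(\frac{50}{51}\right)^{3} = \frac{125000}{132651}$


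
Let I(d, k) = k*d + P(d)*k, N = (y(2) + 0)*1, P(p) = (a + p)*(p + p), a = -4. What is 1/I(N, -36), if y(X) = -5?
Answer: -1/3060 ≈ -0.00032680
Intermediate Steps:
P(p) = 2*p*(-4 + p) (P(p) = (-4 + p)*(p + p) = (-4 + p)*(2*p) = 2*p*(-4 + p))
N = -5 (N = (-5 + 0)*1 = -5*1 = -5)
I(d, k) = d*k + 2*d*k*(-4 + d) (I(d, k) = k*d + (2*d*(-4 + d))*k = d*k + 2*d*k*(-4 + d))
1/I(N, -36) = 1/(-5*(-36)*(-7 + 2*(-5))) = 1/(-5*(-36)*(-7 - 10)) = 1/(-5*(-36)*(-17)) = 1/(-3060) = -1/3060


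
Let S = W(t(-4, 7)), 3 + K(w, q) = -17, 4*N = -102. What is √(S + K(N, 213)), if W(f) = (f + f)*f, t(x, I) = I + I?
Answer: 2*√93 ≈ 19.287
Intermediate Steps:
N = -51/2 (N = (¼)*(-102) = -51/2 ≈ -25.500)
K(w, q) = -20 (K(w, q) = -3 - 17 = -20)
t(x, I) = 2*I
W(f) = 2*f² (W(f) = (2*f)*f = 2*f²)
S = 392 (S = 2*(2*7)² = 2*14² = 2*196 = 392)
√(S + K(N, 213)) = √(392 - 20) = √372 = 2*√93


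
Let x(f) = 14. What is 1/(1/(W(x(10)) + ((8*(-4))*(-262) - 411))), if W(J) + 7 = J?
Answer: 7980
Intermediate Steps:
W(J) = -7 + J
1/(1/(W(x(10)) + ((8*(-4))*(-262) - 411))) = 1/(1/((-7 + 14) + ((8*(-4))*(-262) - 411))) = 1/(1/(7 + (-32*(-262) - 411))) = 1/(1/(7 + (8384 - 411))) = 1/(1/(7 + 7973)) = 1/(1/7980) = 7980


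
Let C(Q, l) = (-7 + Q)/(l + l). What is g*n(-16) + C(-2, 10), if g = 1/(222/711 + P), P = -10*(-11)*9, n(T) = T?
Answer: -136761/293380 ≈ -0.46616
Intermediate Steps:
C(Q, l) = (-7 + Q)/(2*l) (C(Q, l) = (-7 + Q)/((2*l)) = (-7 + Q)*(1/(2*l)) = (-7 + Q)/(2*l))
P = 990 (P = 110*9 = 990)
g = 237/234704 (g = 1/(222/711 + 990) = 1/(222*(1/711) + 990) = 1/(74/237 + 990) = 1/(234704/237) = 237/234704 ≈ 0.0010098)
g*n(-16) + C(-2, 10) = (237/234704)*(-16) + (½)*(-7 - 2)/10 = -237/14669 + (½)*(⅒)*(-9) = -237/14669 - 9/20 = -136761/293380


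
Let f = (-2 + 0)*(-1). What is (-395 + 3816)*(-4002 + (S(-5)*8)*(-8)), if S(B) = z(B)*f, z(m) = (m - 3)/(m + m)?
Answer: -70205762/5 ≈ -1.4041e+7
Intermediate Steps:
f = 2 (f = -2*(-1) = 2)
z(m) = (-3 + m)/(2*m) (z(m) = (-3 + m)/((2*m)) = (-3 + m)*(1/(2*m)) = (-3 + m)/(2*m))
S(B) = (-3 + B)/B (S(B) = ((-3 + B)/(2*B))*2 = (-3 + B)/B)
(-395 + 3816)*(-4002 + (S(-5)*8)*(-8)) = (-395 + 3816)*(-4002 + (((-3 - 5)/(-5))*8)*(-8)) = 3421*(-4002 + (-⅕*(-8)*8)*(-8)) = 3421*(-4002 + ((8/5)*8)*(-8)) = 3421*(-4002 + (64/5)*(-8)) = 3421*(-4002 - 512/5) = 3421*(-20522/5) = -70205762/5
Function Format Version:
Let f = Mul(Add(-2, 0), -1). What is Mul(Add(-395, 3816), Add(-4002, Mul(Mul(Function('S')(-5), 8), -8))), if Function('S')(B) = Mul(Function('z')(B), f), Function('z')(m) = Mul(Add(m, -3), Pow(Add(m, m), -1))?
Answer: Rational(-70205762, 5) ≈ -1.4041e+7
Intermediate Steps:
f = 2 (f = Mul(-2, -1) = 2)
Function('z')(m) = Mul(Rational(1, 2), Pow(m, -1), Add(-3, m)) (Function('z')(m) = Mul(Add(-3, m), Pow(Mul(2, m), -1)) = Mul(Add(-3, m), Mul(Rational(1, 2), Pow(m, -1))) = Mul(Rational(1, 2), Pow(m, -1), Add(-3, m)))
Function('S')(B) = Mul(Pow(B, -1), Add(-3, B)) (Function('S')(B) = Mul(Mul(Rational(1, 2), Pow(B, -1), Add(-3, B)), 2) = Mul(Pow(B, -1), Add(-3, B)))
Mul(Add(-395, 3816), Add(-4002, Mul(Mul(Function('S')(-5), 8), -8))) = Mul(Add(-395, 3816), Add(-4002, Mul(Mul(Mul(Pow(-5, -1), Add(-3, -5)), 8), -8))) = Mul(3421, Add(-4002, Mul(Mul(Mul(Rational(-1, 5), -8), 8), -8))) = Mul(3421, Add(-4002, Mul(Mul(Rational(8, 5), 8), -8))) = Mul(3421, Add(-4002, Mul(Rational(64, 5), -8))) = Mul(3421, Add(-4002, Rational(-512, 5))) = Mul(3421, Rational(-20522, 5)) = Rational(-70205762, 5)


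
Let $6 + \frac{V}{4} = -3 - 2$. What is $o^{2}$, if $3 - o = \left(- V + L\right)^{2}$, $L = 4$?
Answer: $5294601$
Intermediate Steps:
$V = -44$ ($V = -24 + 4 \left(-3 - 2\right) = -24 + 4 \left(-5\right) = -24 - 20 = -44$)
$o = -2301$ ($o = 3 - \left(\left(-1\right) \left(-44\right) + 4\right)^{2} = 3 - \left(44 + 4\right)^{2} = 3 - 48^{2} = 3 - 2304 = -2301$)
$o^{2} = \left(-2301\right)^{2} = 5294601$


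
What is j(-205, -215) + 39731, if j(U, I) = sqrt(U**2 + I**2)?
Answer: 39731 + 5*sqrt(3530) ≈ 40028.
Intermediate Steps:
j(U, I) = sqrt(I**2 + U**2)
j(-205, -215) + 39731 = sqrt((-215)**2 + (-205)**2) + 39731 = sqrt(46225 + 42025) + 39731 = sqrt(88250) + 39731 = 5*sqrt(3530) + 39731 = 39731 + 5*sqrt(3530)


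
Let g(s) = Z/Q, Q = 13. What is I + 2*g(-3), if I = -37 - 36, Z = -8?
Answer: -965/13 ≈ -74.231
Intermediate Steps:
g(s) = -8/13
I = -73
I + 2*g(-3) = -73 + 2*(-8/13) = -73 - 16/13 = -965/13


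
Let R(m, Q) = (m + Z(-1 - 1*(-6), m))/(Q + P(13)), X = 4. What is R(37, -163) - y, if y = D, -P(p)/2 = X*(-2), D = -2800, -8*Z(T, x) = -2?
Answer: 1646251/588 ≈ 2799.7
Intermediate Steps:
Z(T, x) = ¼ (Z(T, x) = -⅛*(-2) = ¼)
P(p) = 16 (P(p) = -8*(-2) = -2*(-8) = 16)
y = -2800
R(m, Q) = (¼ + m)/(16 + Q) (R(m, Q) = (m + ¼)/(Q + 16) = (¼ + m)/(16 + Q))
R(37, -163) - y = (¼ + 37)/(16 - 163) - 1*(-2800) = (149/4)/(-147) + 2800 = -1/147*149/4 + 2800 = -149/588 + 2800 = 1646251/588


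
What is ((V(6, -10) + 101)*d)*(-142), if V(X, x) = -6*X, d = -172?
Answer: 1587560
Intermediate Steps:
((V(6, -10) + 101)*d)*(-142) = ((-6*6 + 101)*(-172))*(-142) = ((-36 + 101)*(-172))*(-142) = (65*(-172))*(-142) = -11180*(-142) = 1587560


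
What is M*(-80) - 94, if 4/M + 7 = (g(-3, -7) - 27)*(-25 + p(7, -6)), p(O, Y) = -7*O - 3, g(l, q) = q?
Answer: -245754/2611 ≈ -94.123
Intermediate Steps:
p(O, Y) = -3 - 7*O
M = 4/2611 (M = 4/(-7 + (-7 - 27)*(-25 + (-3 - 7*7))) = 4/(-7 - 34*(-25 + (-3 - 49))) = 4/(-7 - 34*(-25 - 52)) = 4/(-7 - 34*(-77)) = 4/(-7 + 2618) = 4/2611 ≈ 0.0015320)
M*(-80) - 94 = (4/2611)*(-80) - 94 = -320/2611 - 94 = -245754/2611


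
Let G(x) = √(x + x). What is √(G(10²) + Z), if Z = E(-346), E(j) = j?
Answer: √(-346 + 10*√2) ≈ 18.217*I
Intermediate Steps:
G(x) = √2*√x (G(x) = √(2*x) = √2*√x)
Z = -346
√(G(10²) + Z) = √(√2*√(10²) - 346) = √(√2*√100 - 346) = √(√2*10 - 346) = √(10*√2 - 346) = √(-346 + 10*√2)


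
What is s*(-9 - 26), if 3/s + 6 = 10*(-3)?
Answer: 35/12 ≈ 2.9167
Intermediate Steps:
s = -1/12 (s = 3/(-6 + 10*(-3)) = 3/(-6 - 30) = 3/(-36) = 3*(-1/36) = -1/12 ≈ -0.083333)
s*(-9 - 26) = -(-9 - 26)/12 = -1/12*(-35) = 35/12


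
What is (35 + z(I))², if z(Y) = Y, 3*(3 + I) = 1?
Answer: 9409/9 ≈ 1045.4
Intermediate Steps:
I = -8/3 (I = -3 + (⅓)*1 = -3 + ⅓ = -8/3 ≈ -2.6667)
(35 + z(I))² = (35 - 8/3)² = (97/3)² = 9409/9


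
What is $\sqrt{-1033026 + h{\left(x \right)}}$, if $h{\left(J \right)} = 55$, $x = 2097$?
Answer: $i \sqrt{1032971} \approx 1016.4 i$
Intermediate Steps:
$\sqrt{-1033026 + h{\left(x \right)}} = \sqrt{-1033026 + 55} = \sqrt{-1032971} = i \sqrt{1032971}$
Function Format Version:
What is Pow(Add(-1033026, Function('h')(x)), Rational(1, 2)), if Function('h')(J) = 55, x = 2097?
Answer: Mul(I, Pow(1032971, Rational(1, 2))) ≈ Mul(1016.4, I)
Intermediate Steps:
Pow(Add(-1033026, Function('h')(x)), Rational(1, 2)) = Pow(Add(-1033026, 55), Rational(1, 2)) = Pow(-1032971, Rational(1, 2)) = Mul(I, Pow(1032971, Rational(1, 2)))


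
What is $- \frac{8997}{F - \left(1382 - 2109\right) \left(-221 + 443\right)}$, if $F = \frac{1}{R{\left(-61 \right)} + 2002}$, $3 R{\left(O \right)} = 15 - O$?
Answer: $- \frac{18239918}{327199437} \approx -0.055746$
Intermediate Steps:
$R{\left(O \right)} = 5 - \frac{O}{3}$ ($R{\left(O \right)} = \frac{15 - O}{3} = 5 - \frac{O}{3}$)
$F = \frac{3}{6082}$ ($F = \frac{1}{\left(5 - - \frac{61}{3}\right) + 2002} = \frac{1}{\left(5 + \frac{61}{3}\right) + 2002} = \frac{1}{\frac{76}{3} + 2002} = \frac{1}{\frac{6082}{3}} = \frac{3}{6082} \approx 0.00049326$)
$- \frac{8997}{F - \left(1382 - 2109\right) \left(-221 + 443\right)} = - \frac{8997}{\frac{3}{6082} - \left(1382 - 2109\right) \left(-221 + 443\right)} = - \frac{8997}{\frac{3}{6082} - \left(-727\right) 222} = - \frac{8997}{\frac{3}{6082} - -161394} = - \frac{8997}{\frac{3}{6082} + 161394} = - \frac{8997}{\frac{981598311}{6082}} = \left(-8997\right) \frac{6082}{981598311} = - \frac{18239918}{327199437}$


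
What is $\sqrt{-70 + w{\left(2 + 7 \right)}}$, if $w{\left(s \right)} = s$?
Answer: $i \sqrt{61} \approx 7.8102 i$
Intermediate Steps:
$\sqrt{-70 + w{\left(2 + 7 \right)}} = \sqrt{-70 + \left(2 + 7\right)} = \sqrt{-70 + 9} = \sqrt{-61} = i \sqrt{61}$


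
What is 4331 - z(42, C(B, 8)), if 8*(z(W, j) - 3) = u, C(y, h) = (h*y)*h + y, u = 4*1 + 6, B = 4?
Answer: 17307/4 ≈ 4326.8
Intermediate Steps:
u = 10 (u = 4 + 6 = 10)
C(y, h) = y + y*h² (C(y, h) = y*h² + y = y + y*h²)
z(W, j) = 17/4 (z(W, j) = 3 + (⅛)*10 = 3 + 5/4 = 17/4)
4331 - z(42, C(B, 8)) = 4331 - 1*17/4 = 4331 - 17/4 = 17307/4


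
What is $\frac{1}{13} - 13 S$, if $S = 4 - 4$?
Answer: $\frac{1}{13} \approx 0.076923$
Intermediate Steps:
$S = 0$ ($S = 4 - 4 = 0$)
$\frac{1}{13} - 13 S = \frac{1}{13} - 0 = \frac{1}{13} + 0 = \frac{1}{13}$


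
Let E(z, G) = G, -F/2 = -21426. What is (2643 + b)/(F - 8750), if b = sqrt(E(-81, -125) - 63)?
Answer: 2643/34102 + I*sqrt(47)/17051 ≈ 0.077503 + 0.00040207*I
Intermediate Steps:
F = 42852 (F = -2*(-21426) = 42852)
b = 2*I*sqrt(47) (b = sqrt(-125 - 63) = sqrt(-188) = 2*I*sqrt(47) ≈ 13.711*I)
(2643 + b)/(F - 8750) = (2643 + 2*I*sqrt(47))/(42852 - 8750) = (2643 + 2*I*sqrt(47))/34102 = (2643 + 2*I*sqrt(47))*(1/34102) = 2643/34102 + I*sqrt(47)/17051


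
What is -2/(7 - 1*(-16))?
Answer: -2/23 ≈ -0.086957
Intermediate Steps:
-2/(7 - 1*(-16)) = -2/(7 + 16) = -2/23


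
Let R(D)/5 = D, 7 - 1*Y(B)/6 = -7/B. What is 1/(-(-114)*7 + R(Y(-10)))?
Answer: 1/987 ≈ 0.0010132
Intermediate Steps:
Y(B) = 42 + 42/B (Y(B) = 42 - (-42)/B = 42 + 42/B)
R(D) = 5*D
1/(-(-114)*7 + R(Y(-10))) = 1/(-(-114)*7 + 5*(42 + 42/(-10))) = 1/(-1*(-798) + 5*(42 + 42*(-1/10))) = 1/(798 + 5*(42 - 21/5)) = 1/(798 + 5*(189/5)) = 1/(798 + 189) = 1/987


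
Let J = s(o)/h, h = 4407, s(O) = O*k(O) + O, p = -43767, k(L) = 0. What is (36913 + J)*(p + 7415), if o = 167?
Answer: -5913589154816/4407 ≈ -1.3419e+9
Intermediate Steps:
s(O) = O (s(O) = O*0 + O = 0 + O = O)
J = 167/4407 ≈ 0.037894
(36913 + J)*(p + 7415) = (36913 + 167/4407)*(-43767 + 7415) = (162675758/4407)*(-36352) = -5913589154816/4407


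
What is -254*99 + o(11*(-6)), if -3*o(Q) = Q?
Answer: -25124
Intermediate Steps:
o(Q) = -Q/3
-254*99 + o(11*(-6)) = -254*99 - 11*(-6)/3 = -25146 - ⅓*(-66) = -25146 + 22 = -25124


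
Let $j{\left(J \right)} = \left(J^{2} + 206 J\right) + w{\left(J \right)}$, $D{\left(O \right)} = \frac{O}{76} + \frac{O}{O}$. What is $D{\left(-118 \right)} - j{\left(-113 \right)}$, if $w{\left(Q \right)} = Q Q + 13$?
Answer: $- \frac{86395}{38} \approx -2273.6$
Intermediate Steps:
$D{\left(O \right)} = 1 + \frac{O}{76}$ ($D{\left(O \right)} = O \frac{1}{76} + 1 = \frac{O}{76} + 1 = 1 + \frac{O}{76}$)
$w{\left(Q \right)} = 13 + Q^{2}$ ($w{\left(Q \right)} = Q^{2} + 13 = 13 + Q^{2}$)
$j{\left(J \right)} = 13 + 2 J^{2} + 206 J$ ($j{\left(J \right)} = \left(J^{2} + 206 J\right) + \left(13 + J^{2}\right) = 13 + 2 J^{2} + 206 J$)
$D{\left(-118 \right)} - j{\left(-113 \right)} = \left(1 + \frac{1}{76} \left(-118\right)\right) - \left(13 + 2 \left(-113\right)^{2} + 206 \left(-113\right)\right) = \left(1 - \frac{59}{38}\right) - \left(13 + 2 \cdot 12769 - 23278\right) = - \frac{21}{38} - \left(13 + 25538 - 23278\right) = - \frac{21}{38} - 2273 = - \frac{86395}{38}$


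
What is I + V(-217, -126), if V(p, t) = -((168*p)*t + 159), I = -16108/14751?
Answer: -67760430973/14751 ≈ -4.5936e+6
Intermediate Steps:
I = -16108/14751 (I = -16108*1/14751 = -16108/14751 ≈ -1.0920)
V(p, t) = -159 - 168*p*t (V(p, t) = -(168*p*t + 159) = -(159 + 168*p*t) = -159 - 168*p*t)
I + V(-217, -126) = -16108/14751 + (-159 - 168*(-217)*(-126)) = -16108/14751 + (-159 - 4593456) = -16108/14751 - 4593615 = -67760430973/14751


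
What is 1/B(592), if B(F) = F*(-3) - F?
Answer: -1/2368 ≈ -0.00042230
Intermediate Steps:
B(F) = -4*F (B(F) = -3*F - F = -4*F)
1/B(592) = 1/(-4*592) = 1/(-2368) = -1/2368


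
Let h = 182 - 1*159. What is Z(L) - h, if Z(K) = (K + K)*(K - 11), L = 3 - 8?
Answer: 137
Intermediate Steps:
L = -5
Z(K) = 2*K*(-11 + K) (Z(K) = (2*K)*(-11 + K) = 2*K*(-11 + K))
h = 23 (h = 182 - 159 = 23)
Z(L) - h = 2*(-5)*(-11 - 5) - 1*23 = 2*(-5)*(-16) - 23 = 160 - 23 = 137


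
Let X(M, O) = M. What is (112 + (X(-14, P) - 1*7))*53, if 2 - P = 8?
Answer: 4823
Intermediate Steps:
P = -6 (P = 2 - 1*8 = 2 - 8 = -6)
(112 + (X(-14, P) - 1*7))*53 = (112 + (-14 - 1*7))*53 = (112 + (-14 - 7))*53 = (112 - 21)*53 = 91*53 = 4823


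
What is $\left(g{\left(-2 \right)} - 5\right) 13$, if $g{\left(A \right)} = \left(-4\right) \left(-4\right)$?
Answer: $143$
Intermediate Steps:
$g{\left(A \right)} = 16$
$\left(g{\left(-2 \right)} - 5\right) 13 = \left(16 - 5\right) 13 = 11 \cdot 13 = 143$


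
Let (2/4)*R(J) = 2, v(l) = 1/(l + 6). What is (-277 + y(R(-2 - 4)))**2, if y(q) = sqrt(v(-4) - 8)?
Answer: (554 - I*sqrt(30))**2/4 ≈ 76722.0 - 1517.2*I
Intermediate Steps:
v(l) = 1/(6 + l)
R(J) = 4 (R(J) = 2*2 = 4)
y(q) = I*sqrt(30)/2 (y(q) = sqrt(1/(6 - 4) - 8) = sqrt(1/2 - 8) = sqrt(-15/2) = I*sqrt(30)/2)
(-277 + y(R(-2 - 4)))**2 = (-277 + I*sqrt(30)/2)**2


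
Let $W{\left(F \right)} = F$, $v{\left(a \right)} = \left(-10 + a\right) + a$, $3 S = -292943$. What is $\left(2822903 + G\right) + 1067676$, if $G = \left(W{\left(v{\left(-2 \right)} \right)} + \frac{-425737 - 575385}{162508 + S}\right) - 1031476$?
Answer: $\frac{556321393343}{194581} \approx 2.8591 \cdot 10^{6}$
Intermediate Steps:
$S = - \frac{292943}{3}$ ($S = \frac{1}{3} \left(-292943\right) = - \frac{292943}{3} \approx -97648.0$)
$v{\left(a \right)} = -10 + 2 a$
$G = - \frac{200711359056}{194581}$ ($G = \left(\left(-10 + 2 \left(-2\right)\right) + \frac{-425737 - 575385}{162508 - \frac{292943}{3}}\right) - 1031476 = \left(\left(-10 - 4\right) - \frac{1001122}{\frac{194581}{3}}\right) - 1031476 = \left(-14 - \frac{3003366}{194581}\right) - 1031476 = - \frac{5727500}{194581} - 1031476 = - \frac{200711359056}{194581} \approx -1.0315 \cdot 10^{6}$)
$\left(2822903 + G\right) + 1067676 = \left(2822903 - \frac{200711359056}{194581}\right) + 1067676 = \frac{348571929587}{194581} + 1067676 = \frac{556321393343}{194581}$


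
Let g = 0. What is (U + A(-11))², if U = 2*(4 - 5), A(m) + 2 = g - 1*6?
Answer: 100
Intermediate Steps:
A(m) = -8 (A(m) = -2 + (0 - 1*6) = -2 + (0 - 6) = -2 - 6 = -8)
U = -2 (U = 2*(-1) = -2)
(U + A(-11))² = (-2 - 8)² = (-10)² = 100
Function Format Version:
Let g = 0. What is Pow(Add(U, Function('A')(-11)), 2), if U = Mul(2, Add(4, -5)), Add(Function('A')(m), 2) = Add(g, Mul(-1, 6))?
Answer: 100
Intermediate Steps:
Function('A')(m) = -8 (Function('A')(m) = Add(-2, Add(0, Mul(-1, 6))) = Add(-2, Add(0, -6)) = Add(-2, -6) = -8)
U = -2 (U = Mul(2, -1) = -2)
Pow(Add(U, Function('A')(-11)), 2) = Pow(Add(-2, -8), 2) = Pow(-10, 2) = 100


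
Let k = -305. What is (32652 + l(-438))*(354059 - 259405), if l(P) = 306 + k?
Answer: 3090737062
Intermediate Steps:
l(P) = 1 (l(P) = 306 - 305 = 1)
(32652 + l(-438))*(354059 - 259405) = (32652 + 1)*(354059 - 259405) = 32653*94654 = 3090737062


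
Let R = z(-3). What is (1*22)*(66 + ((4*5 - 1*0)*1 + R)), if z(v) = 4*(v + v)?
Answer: 1364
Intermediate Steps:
z(v) = 8*v (z(v) = 4*(2*v) = 8*v)
R = -24 (R = 8*(-3) = -24)
(1*22)*(66 + ((4*5 - 1*0)*1 + R)) = (1*22)*(66 + ((4*5 - 1*0)*1 - 24)) = 22*(66 + ((20 + 0)*1 - 24)) = 22*(66 + (20*1 - 24)) = 22*(66 + (20 - 24)) = 22*(66 - 4) = 22*62 = 1364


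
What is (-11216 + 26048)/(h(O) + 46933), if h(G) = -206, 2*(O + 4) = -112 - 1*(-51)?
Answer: 14832/46727 ≈ 0.31742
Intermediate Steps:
O = -69/2 (O = -4 + (-112 - 1*(-51))/2 = -4 + (-112 + 51)/2 = -4 + (½)*(-61) = -4 - 61/2 = -69/2 ≈ -34.500)
(-11216 + 26048)/(h(O) + 46933) = (-11216 + 26048)/(-206 + 46933) = 14832/46727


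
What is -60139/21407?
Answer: -60139/21407 ≈ -2.8093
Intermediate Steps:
-60139/21407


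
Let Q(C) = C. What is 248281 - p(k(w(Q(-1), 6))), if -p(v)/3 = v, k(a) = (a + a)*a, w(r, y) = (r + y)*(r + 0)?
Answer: 248431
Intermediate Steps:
w(r, y) = r*(r + y) (w(r, y) = (r + y)*r = r*(r + y))
k(a) = 2*a² (k(a) = (2*a)*a = 2*a²)
p(v) = -3*v
248281 - p(k(w(Q(-1), 6))) = 248281 - (-3)*2*(-(-1 + 6))² = 248281 - (-3)*2*(-1*5)² = 248281 - (-3)*2*(-5)² = 248281 - (-3)*2*25 = 248281 - (-3)*50 = 248281 - 1*(-150) = 248281 + 150 = 248431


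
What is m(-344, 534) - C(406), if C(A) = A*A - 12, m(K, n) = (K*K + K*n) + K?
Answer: -230528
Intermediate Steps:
m(K, n) = K + K**2 + K*n (m(K, n) = (K**2 + K*n) + K = K + K**2 + K*n)
C(A) = -12 + A**2 (C(A) = A**2 - 12 = -12 + A**2)
m(-344, 534) - C(406) = -344*(1 - 344 + 534) - (-12 + 406**2) = -344*191 - (-12 + 164836) = -65704 - 1*164824 = -65704 - 164824 = -230528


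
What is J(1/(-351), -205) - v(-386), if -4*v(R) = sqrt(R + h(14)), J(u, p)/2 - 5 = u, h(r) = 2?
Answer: 3508/351 + 2*I*sqrt(6) ≈ 9.9943 + 4.899*I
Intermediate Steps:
J(u, p) = 10 + 2*u
v(R) = -sqrt(2 + R)/4 (v(R) = -sqrt(R + 2)/4 = -sqrt(2 + R)/4)
J(1/(-351), -205) - v(-386) = (10 + 2/(-351)) - (-1)*sqrt(2 - 386)/4 = (10 + 2*(-1/351)) - (-1)*sqrt(-384)/4 = (10 - 2/351) - (-1)*8*I*sqrt(6)/4 = 3508/351 - (-2)*I*sqrt(6) = 3508/351 + 2*I*sqrt(6)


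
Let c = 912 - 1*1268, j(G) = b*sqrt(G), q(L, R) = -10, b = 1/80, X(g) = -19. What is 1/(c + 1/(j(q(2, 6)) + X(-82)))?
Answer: -20565689/7322467684 + I*sqrt(10)/3661233842 ≈ -0.0028086 + 8.6372e-10*I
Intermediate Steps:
b = 1/80 ≈ 0.012500
j(G) = sqrt(G)/80
c = -356 (c = 912 - 1268 = -356)
1/(c + 1/(j(q(2, 6)) + X(-82))) = 1/(-356 + 1/(sqrt(-10)/80 - 19)) = 1/(-356 + 1/((I*sqrt(10))/80 - 19)) = 1/(-356 + 1/(I*sqrt(10)/80 - 19)) = 1/(-356 + 1/(-19 + I*sqrt(10)/80))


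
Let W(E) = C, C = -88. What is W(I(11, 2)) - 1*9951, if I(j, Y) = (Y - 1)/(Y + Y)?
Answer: -10039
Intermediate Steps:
I(j, Y) = (-1 + Y)/(2*Y) (I(j, Y) = (-1 + Y)/((2*Y)) = (-1 + Y)*(1/(2*Y)) = (-1 + Y)/(2*Y))
W(E) = -88
W(I(11, 2)) - 1*9951 = -88 - 1*9951 = -88 - 9951 = -10039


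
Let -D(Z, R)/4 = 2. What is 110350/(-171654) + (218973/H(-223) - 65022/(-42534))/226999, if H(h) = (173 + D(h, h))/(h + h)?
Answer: -2743333183955332/844020573326315 ≈ -3.2503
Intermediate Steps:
D(Z, R) = -8 (D(Z, R) = -4*2 = -8)
H(h) = 165/(2*h) (H(h) = (173 - 8)/(h + h) = 165/((2*h)) = 165*(1/(2*h)) = 165/(2*h))
110350/(-171654) + (218973/H(-223) - 65022/(-42534))/226999 = 110350/(-171654) + (218973/(((165/2)/(-223))) - 65022/(-42534))/226999 = 110350*(-1/171654) + (218973/(((165/2)*(-1/223))) - 65022*(-1/42534))*(1/226999) = -55175/85827 + (218973/(-165/446) + 10837/7089)*(1/226999) = -55175/85827 + (218973*(-446/165) + 10837/7089)*(1/226999) = -55175/85827 + (-32553986/55 + 10837/7089)*(1/226999) = -55175/85827 - 230774610719/389895*1/226999 = -55175/85827 - 230774610719/88505775105 = -2743333183955332/844020573326315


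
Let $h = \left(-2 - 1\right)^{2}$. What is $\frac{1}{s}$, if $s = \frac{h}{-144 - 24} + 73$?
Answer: $\frac{56}{4085} \approx 0.013709$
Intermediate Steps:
$h = 9$ ($h = \left(-3\right)^{2} = 9$)
$s = \frac{4085}{56}$ ($s = \frac{1}{-144 - 24} \cdot 9 + 73 = \frac{1}{-168} \cdot 9 + 73 = \left(- \frac{1}{168}\right) 9 + 73 = - \frac{3}{56} + 73 = \frac{4085}{56} \approx 72.946$)
$\frac{1}{s} = \frac{1}{\frac{4085}{56}} = \frac{56}{4085}$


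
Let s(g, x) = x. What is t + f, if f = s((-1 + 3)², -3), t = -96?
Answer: -99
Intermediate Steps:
f = -3
t + f = -96 - 3 = -99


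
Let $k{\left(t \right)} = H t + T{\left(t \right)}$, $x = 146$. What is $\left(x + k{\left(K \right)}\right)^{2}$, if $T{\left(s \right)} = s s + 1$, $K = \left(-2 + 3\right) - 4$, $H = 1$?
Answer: $23409$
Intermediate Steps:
$K = -3$ ($K = 1 - 4 = -3$)
$T{\left(s \right)} = 1 + s^{2}$ ($T{\left(s \right)} = s^{2} + 1 = 1 + s^{2}$)
$k{\left(t \right)} = 1 + t + t^{2}$ ($k{\left(t \right)} = 1 t + \left(1 + t^{2}\right) = t + \left(1 + t^{2}\right) = 1 + t + t^{2}$)
$\left(x + k{\left(K \right)}\right)^{2} = \left(146 + \left(1 - 3 + \left(-3\right)^{2}\right)\right)^{2} = \left(146 + \left(1 - 3 + 9\right)\right)^{2} = \left(146 + 7\right)^{2} = 153^{2} = 23409$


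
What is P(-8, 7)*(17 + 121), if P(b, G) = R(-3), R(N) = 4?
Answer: 552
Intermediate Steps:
P(b, G) = 4
P(-8, 7)*(17 + 121) = 4*(17 + 121) = 4*138 = 552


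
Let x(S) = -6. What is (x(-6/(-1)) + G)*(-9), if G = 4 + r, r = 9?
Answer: -63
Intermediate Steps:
G = 13 (G = 4 + 9 = 13)
(x(-6/(-1)) + G)*(-9) = (-6 + 13)*(-9) = 7*(-9) = -63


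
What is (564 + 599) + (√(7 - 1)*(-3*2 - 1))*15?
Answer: 1163 - 105*√6 ≈ 905.80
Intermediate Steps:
(564 + 599) + (√(7 - 1)*(-3*2 - 1))*15 = 1163 + (√6*(-6 - 1))*15 = 1163 + (√6*(-7))*15 = 1163 - 7*√6*15 = 1163 - 105*√6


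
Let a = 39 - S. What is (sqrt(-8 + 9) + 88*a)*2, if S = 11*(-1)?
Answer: 8802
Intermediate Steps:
S = -11
a = 50 (a = 39 - 1*(-11) = 39 + 11 = 50)
(sqrt(-8 + 9) + 88*a)*2 = (sqrt(-8 + 9) + 88*50)*2 = (sqrt(1) + 4400)*2 = (1 + 4400)*2 = 4401*2 = 8802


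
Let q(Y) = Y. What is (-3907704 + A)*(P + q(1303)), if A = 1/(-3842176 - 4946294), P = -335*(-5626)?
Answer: -21590284304288471151/2929490 ≈ -7.3700e+12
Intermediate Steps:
P = 1884710
A = -1/8788470 (A = 1/(-8788470) = -1/8788470 ≈ -1.1379e-7)
(-3907704 + A)*(P + q(1303)) = (-3907704 - 1/8788470)*(1884710 + 1303) = -34342739372881/8788470*1886013 = -21590284304288471151/2929490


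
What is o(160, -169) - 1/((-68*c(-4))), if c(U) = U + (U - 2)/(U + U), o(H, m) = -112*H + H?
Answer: -3924961/221 ≈ -17760.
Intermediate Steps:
o(H, m) = -111*H
c(U) = U + (-2 + U)/(2*U) (c(U) = U + (-2 + U)/((2*U)) = U + (-2 + U)*(1/(2*U)) = U + (-2 + U)/(2*U))
o(160, -169) - 1/((-68*c(-4))) = -111*160 - 1/((-68*(1/2 - 4 - 1/(-4)))) = -17760 - 1/((-68*(1/2 - 4 - 1*(-1/4)))) = -17760 - 1/((-68*(1/2 - 4 + 1/4))) = -17760 - 1/((-68*(-13/4))) = -17760 - 1/221 = -3924961/221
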